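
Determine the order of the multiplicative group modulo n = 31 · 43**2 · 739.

φ(31) = 31 − 1 = 30.
φ(43^2) = 43^2 − 43^1 = 1849 − 43 = 1806.
φ(739) = 739 − 1 = 738.
Since φ is multiplicative, φ(42358741) = 30 · 1806 · 738 = 39984840.

39984840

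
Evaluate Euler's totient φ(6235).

4704

Prime factorization: 6235 = 5 * 29 * 43.
φ(6235) = 6235 · (1 − 1/5) · (1 − 1/29) · (1 − 1/43)
       = 6235 · 4704/6235 = 4704.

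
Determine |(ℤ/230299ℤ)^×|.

190080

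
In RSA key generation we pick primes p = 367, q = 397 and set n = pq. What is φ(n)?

144936

For distinct primes, φ(pq) = (p−1)(q−1) = 366 × 396 = 144936.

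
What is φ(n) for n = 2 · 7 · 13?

72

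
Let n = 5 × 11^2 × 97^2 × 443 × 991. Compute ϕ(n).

1792887782400

φ(5) = 5 − 1 = 4.
φ(11^2) = 11^1·(11−1) = 11·10 = 110.
φ(97^2) = 97^1·(97−1) = 97·96 = 9312.
φ(443) = 443 − 1 = 442.
φ(991) = 991 − 1 = 990.
φ(2499057356785) = 4 × 110 × 9312 × 442 × 990 = 1792887782400.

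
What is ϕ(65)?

48

Prime factorization: 65 = 5 * 13.
φ(5) = 5 − 1 = 4.
φ(13) = 13 − 1 = 12.
Since φ is multiplicative, φ(65) = 4 · 12 = 48.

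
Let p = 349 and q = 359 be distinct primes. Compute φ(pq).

φ(125291) = 125291 · (1 − 1/349) · (1 − 1/359)
       = 125291 · 124584/125291 = 124584.

124584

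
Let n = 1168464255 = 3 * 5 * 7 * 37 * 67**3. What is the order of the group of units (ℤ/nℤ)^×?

φ(1168464255) = 1168464255 · (1 − 1/3) · (1 − 1/5) · (1 − 1/7) · (1 − 1/37) · (1 − 1/67)
       = 1168464255 · 114048/260295 = 511961472.

511961472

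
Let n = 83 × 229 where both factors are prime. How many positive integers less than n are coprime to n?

18696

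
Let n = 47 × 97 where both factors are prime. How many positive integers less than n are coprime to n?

4416

φ(47) = 47 − 1 = 46.
φ(97) = 97 − 1 = 96.
Multiply: 46 · 96 = 4416.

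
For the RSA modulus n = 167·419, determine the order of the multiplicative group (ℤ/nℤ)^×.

φ(n) = (p − 1)(q − 1) = (167−1)(419−1) = 166·418 = 69388.

69388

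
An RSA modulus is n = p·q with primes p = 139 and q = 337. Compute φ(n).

φ(46843) = 46843 · (1 − 1/139) · (1 − 1/337)
       = 46843 · 46368/46843 = 46368.

46368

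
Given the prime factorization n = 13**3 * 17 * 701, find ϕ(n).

22713600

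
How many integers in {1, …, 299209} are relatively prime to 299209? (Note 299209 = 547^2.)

298662

φ(547^2) = 547^2 − 547^1 = 299209 − 547 = 298662.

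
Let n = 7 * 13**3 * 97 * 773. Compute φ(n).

φ(1153132799) = 1153132799 · (1 − 1/7) · (1 − 1/13) · (1 − 1/97) · (1 − 1/773)
       = 1153132799 · 5336064/6823271 = 901794816.

901794816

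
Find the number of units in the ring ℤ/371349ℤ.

217800

Factor 371349: 371349 = 3^2 · 11^3 · 31.
φ(3^2) = 3^1·(3−1) = 3·2 = 6.
φ(11^3) = 11^3 − 11^2 = 1331 − 121 = 1210.
φ(31) = 31 − 1 = 30.
φ(371349) = 6 × 1210 × 30 = 217800.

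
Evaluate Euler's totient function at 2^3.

4

φ(8) = 8 · (1 − 1/2)
       = 8 · 1/2 = 4.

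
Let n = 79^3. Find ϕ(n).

φ(79^3) = 79^2·(79−1) = 6241·78 = 486798.

486798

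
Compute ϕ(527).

First factor: 527 = 17 × 31.
φ(17) = 17 − 1 = 16.
φ(31) = 31 − 1 = 30.
Multiply: 16 · 30 = 480.

480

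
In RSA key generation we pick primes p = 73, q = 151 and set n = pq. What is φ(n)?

10800

φ(11023) = 11023 · (1 − 1/73) · (1 − 1/151)
       = 11023 · 10800/11023 = 10800.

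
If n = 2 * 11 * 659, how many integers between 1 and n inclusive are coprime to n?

φ(14498) = 14498 · (1 − 1/2) · (1 − 1/11) · (1 − 1/659)
       = 14498 · 6580/14498 = 6580.

6580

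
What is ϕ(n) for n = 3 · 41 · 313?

24960

φ(38499) = 38499 · (1 − 1/3) · (1 − 1/41) · (1 − 1/313)
       = 38499 · 24960/38499 = 24960.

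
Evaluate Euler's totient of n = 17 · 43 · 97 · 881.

φ(62469067) = 62469067 · (1 − 1/17) · (1 − 1/43) · (1 − 1/97) · (1 − 1/881)
       = 62469067 · 56770560/62469067 = 56770560.

56770560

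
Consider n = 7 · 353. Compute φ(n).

φ(7) = 7 − 1 = 6.
φ(353) = 353 − 1 = 352.
Multiply: 6 · 352 = 2112.

2112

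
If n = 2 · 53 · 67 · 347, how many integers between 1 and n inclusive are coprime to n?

φ(2464394) = 2464394 · (1 − 1/2) · (1 − 1/53) · (1 − 1/67) · (1 − 1/347)
       = 2464394 · 1187472/2464394 = 1187472.

1187472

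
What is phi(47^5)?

224465326

φ(47^5) = 47^5 − 47^4 = 229345007 − 4879681 = 224465326.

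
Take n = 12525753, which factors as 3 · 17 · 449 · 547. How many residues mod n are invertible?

7827456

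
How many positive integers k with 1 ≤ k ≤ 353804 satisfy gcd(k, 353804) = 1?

147840

353804 = 2**2 · 11**2 · 17 · 43.
φ(353804) = 353804 · (1 − 1/2) · (1 − 1/11) · (1 − 1/17) · (1 − 1/43)
       = 353804 · 6720/16082 = 147840.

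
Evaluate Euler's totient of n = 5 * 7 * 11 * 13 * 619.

φ(5) = 5 − 1 = 4.
φ(7) = 7 − 1 = 6.
φ(11) = 11 − 1 = 10.
φ(13) = 13 − 1 = 12.
φ(619) = 619 − 1 = 618.
Multiply: 4 · 6 · 10 · 12 · 618 = 1779840.

1779840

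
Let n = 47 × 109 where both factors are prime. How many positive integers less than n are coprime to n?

For distinct primes, φ(pq) = (p−1)(q−1) = 46 × 108 = 4968.

4968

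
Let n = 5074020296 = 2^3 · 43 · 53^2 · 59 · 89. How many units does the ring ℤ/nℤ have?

φ(5074020296) = 5074020296 · (1 − 1/2) · (1 − 1/43) · (1 − 1/53) · (1 − 1/59) · (1 − 1/89)
       = 5074020296 · 11147136/23934058 = 2363192832.

2363192832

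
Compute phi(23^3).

φ(23^3) = 23^2·(23−1) = 529·22 = 11638.

11638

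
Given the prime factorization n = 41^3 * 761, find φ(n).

51102400

φ(41^3) = 41^2·(41−1) = 1681·40 = 67240.
φ(761) = 761 − 1 = 760.
Since φ is multiplicative, φ(52448881) = 67240 · 760 = 51102400.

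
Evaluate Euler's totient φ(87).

56

First factor: 87 = 3 * 29.
φ(87) = 87 · (1 − 1/3) · (1 − 1/29)
       = 87 · 56/87 = 56.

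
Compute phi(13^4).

26364

φ(28561) = 28561 · (1 − 1/13)
       = 28561 · 12/13 = 26364.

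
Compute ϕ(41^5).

113030440

φ(115856201) = 115856201 · (1 − 1/41)
       = 115856201 · 40/41 = 113030440.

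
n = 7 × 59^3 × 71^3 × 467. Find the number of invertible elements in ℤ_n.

199197517338960

φ(240295701286361) = 240295701286361 · (1 − 1/7) · (1 − 1/59) · (1 − 1/71) · (1 − 1/467)
       = 240295701286361 · 11351760/13693841 = 199197517338960.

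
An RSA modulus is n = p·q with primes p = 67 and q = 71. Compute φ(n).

φ(67) = 67 − 1 = 66.
φ(71) = 71 − 1 = 70.
Multiply: 66 · 70 = 4620.

4620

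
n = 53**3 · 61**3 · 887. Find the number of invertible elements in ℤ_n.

28893471528480

φ(53^3) = 53^3 − 53^2 = 148877 − 2809 = 146068.
φ(61^3) = 61^2·(61−1) = 3721·60 = 223260.
φ(887) = 887 − 1 = 886.
Since φ is multiplicative, φ(29973726048919) = 146068 · 223260 · 886 = 28893471528480.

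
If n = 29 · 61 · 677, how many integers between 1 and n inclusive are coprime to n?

φ(29) = 29 − 1 = 28.
φ(61) = 61 − 1 = 60.
φ(677) = 677 − 1 = 676.
φ(1197613) = 28 × 60 × 676 = 1135680.

1135680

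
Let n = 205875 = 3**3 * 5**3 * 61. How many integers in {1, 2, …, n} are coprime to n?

φ(3^3) = 3^2·(3−1) = 9·2 = 18.
φ(5^3) = 5^3 − 5^2 = 125 − 25 = 100.
φ(61) = 61 − 1 = 60.
Multiply: 18 · 100 · 60 = 108000.

108000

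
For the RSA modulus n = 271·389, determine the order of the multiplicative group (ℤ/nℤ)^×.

104760

φ(n) = (p − 1)(q − 1) = (271−1)(389−1) = 270·388 = 104760.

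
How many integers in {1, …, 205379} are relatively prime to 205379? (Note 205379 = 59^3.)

201898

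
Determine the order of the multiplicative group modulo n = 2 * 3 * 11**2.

220

φ(726) = 726 · (1 − 1/2) · (1 − 1/3) · (1 − 1/11)
       = 726 · 20/66 = 220.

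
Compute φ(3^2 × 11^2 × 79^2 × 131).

528699600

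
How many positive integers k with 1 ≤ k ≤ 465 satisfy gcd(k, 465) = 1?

240

First factor: 465 = 3 · 5 · 31.
φ(465) = 465 · (1 − 1/3) · (1 − 1/5) · (1 − 1/31)
       = 465 · 240/465 = 240.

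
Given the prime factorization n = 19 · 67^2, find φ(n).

φ(85291) = 85291 · (1 − 1/19) · (1 − 1/67)
       = 85291 · 1188/1273 = 79596.

79596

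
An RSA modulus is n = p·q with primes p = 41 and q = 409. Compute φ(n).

16320

For distinct primes, φ(pq) = (p−1)(q−1) = 40 × 408 = 16320.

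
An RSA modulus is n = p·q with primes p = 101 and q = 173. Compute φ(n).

φ(pq) = (p−1)(q−1) = 100 · 172 = 17200.

17200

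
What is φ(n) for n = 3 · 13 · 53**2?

66144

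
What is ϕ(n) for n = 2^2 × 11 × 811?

16200

φ(35684) = 35684 · (1 − 1/2) · (1 − 1/11) · (1 − 1/811)
       = 35684 · 8100/17842 = 16200.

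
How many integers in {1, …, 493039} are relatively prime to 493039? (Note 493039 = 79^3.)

486798

φ(79^3) = 79^2·(79−1) = 6241·78 = 486798.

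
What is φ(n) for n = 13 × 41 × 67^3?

142211520

φ(160306679) = 160306679 · (1 − 1/13) · (1 − 1/41) · (1 − 1/67)
       = 160306679 · 31680/35711 = 142211520.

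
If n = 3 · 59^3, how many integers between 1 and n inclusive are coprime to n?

403796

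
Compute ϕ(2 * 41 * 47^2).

φ(2) = 2 − 1 = 1.
φ(41) = 41 − 1 = 40.
φ(47^2) = 47^2 − 47^1 = 2209 − 47 = 2162.
Multiply: 1 · 40 · 2162 = 86480.

86480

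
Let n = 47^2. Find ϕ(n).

2162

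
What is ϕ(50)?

Factor 50: 50 = 2 · 5^2.
φ(2) = 2 − 1 = 1.
φ(5^2) = 5^1·(5−1) = 5·4 = 20.
Multiply: 1 · 20 = 20.

20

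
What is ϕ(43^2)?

1806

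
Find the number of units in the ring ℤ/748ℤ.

Factor 748: 748 = 2^2 · 11 · 17.
φ(2^2) = 2^2 − 2^1 = 4 − 2 = 2.
φ(11) = 11 − 1 = 10.
φ(17) = 17 − 1 = 16.
Since φ is multiplicative, φ(748) = 2 · 10 · 16 = 320.

320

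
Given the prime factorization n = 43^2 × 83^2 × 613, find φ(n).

φ(7808247493) = 7808247493 · (1 − 1/43) · (1 − 1/83) · (1 − 1/613)
       = 7808247493 · 2107728/2187797 = 7522481232.

7522481232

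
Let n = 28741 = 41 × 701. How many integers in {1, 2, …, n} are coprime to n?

28000

φ(28741) = 28741 · (1 − 1/41) · (1 − 1/701)
       = 28741 · 28000/28741 = 28000.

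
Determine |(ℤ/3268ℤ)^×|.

Factor 3268: 3268 = 2^2 · 19 · 43.
φ(3268) = 3268 · (1 − 1/2) · (1 − 1/19) · (1 − 1/43)
       = 3268 · 756/1634 = 1512.

1512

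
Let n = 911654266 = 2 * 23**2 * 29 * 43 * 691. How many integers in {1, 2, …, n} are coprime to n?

410588640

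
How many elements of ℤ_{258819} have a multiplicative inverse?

145200

First factor: 258819 = 3 · 11**2 · 23 · 31.
φ(3) = 3 − 1 = 2.
φ(11^2) = 11^2 − 11^1 = 121 − 11 = 110.
φ(23) = 23 − 1 = 22.
φ(31) = 31 − 1 = 30.
φ(258819) = 2 × 110 × 22 × 30 = 145200.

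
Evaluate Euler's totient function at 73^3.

383688

φ(73^3) = 73^3 − 73^2 = 389017 − 5329 = 383688.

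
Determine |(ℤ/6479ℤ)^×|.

Prime factorization: 6479 = 11 × 19 × 31.
φ(11) = 11 − 1 = 10.
φ(19) = 19 − 1 = 18.
φ(31) = 31 − 1 = 30.
Since φ is multiplicative, φ(6479) = 10 · 18 · 30 = 5400.

5400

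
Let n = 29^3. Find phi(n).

φ(29^3) = 29^2·(29−1) = 841·28 = 23548.

23548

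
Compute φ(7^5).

14406

φ(16807) = 16807 · (1 − 1/7)
       = 16807 · 6/7 = 14406.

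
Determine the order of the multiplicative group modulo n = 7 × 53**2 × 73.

1190592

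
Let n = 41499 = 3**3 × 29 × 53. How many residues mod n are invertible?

26208

φ(3^3) = 3^3 − 3^2 = 27 − 9 = 18.
φ(29) = 29 − 1 = 28.
φ(53) = 53 − 1 = 52.
Since φ is multiplicative, φ(41499) = 18 · 28 · 52 = 26208.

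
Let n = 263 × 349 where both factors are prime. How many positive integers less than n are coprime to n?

91176

φ(n) = (p − 1)(q − 1) = (263−1)(349−1) = 262·348 = 91176.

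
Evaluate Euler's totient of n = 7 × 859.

φ(6013) = 6013 · (1 − 1/7) · (1 − 1/859)
       = 6013 · 5148/6013 = 5148.

5148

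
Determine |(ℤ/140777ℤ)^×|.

140777 = 7**2 * 13**2 * 17.
φ(140777) = 140777 · (1 − 1/7) · (1 − 1/13) · (1 − 1/17)
       = 140777 · 1152/1547 = 104832.

104832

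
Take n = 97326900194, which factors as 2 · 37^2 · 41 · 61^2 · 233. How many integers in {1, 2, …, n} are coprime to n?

φ(2) = 2 − 1 = 1.
φ(37^2) = 37^2 − 37^1 = 1369 − 37 = 1332.
φ(41) = 41 − 1 = 40.
φ(61^2) = 61^2 − 61^1 = 3721 − 61 = 3660.
φ(233) = 233 − 1 = 232.
φ(97326900194) = 1 × 1332 × 40 × 3660 × 232 = 45241113600.

45241113600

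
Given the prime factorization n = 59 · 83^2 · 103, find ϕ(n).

40264296

φ(41864453) = 41864453 · (1 − 1/59) · (1 − 1/83) · (1 − 1/103)
       = 41864453 · 485112/504391 = 40264296.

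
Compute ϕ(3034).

1440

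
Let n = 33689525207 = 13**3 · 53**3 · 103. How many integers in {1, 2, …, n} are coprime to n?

φ(13^3) = 13^3 − 13^2 = 2197 − 169 = 2028.
φ(53^3) = 53^3 − 53^2 = 148877 − 2809 = 146068.
φ(103) = 103 − 1 = 102.
Since φ is multiplicative, φ(33689525207) = 2028 · 146068 · 102 = 30215042208.

30215042208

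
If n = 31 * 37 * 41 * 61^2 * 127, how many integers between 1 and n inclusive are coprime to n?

19922112000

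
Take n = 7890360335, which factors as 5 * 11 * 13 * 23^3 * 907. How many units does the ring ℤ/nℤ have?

φ(7890360335) = 7890360335 · (1 − 1/5) · (1 − 1/11) · (1 − 1/13) · (1 − 1/23) · (1 − 1/907)
       = 7890360335 · 9567360/14915615 = 5061133440.

5061133440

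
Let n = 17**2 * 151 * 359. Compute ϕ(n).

14606400

φ(17^2) = 17^2 − 17^1 = 289 − 17 = 272.
φ(151) = 151 − 1 = 150.
φ(359) = 359 − 1 = 358.
φ(15666401) = 272 × 150 × 358 = 14606400.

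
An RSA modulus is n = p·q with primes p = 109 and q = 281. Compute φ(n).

For distinct primes, φ(pq) = (p−1)(q−1) = 108 × 280 = 30240.

30240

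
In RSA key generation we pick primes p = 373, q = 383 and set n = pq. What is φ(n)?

φ(pq) = (p−1)(q−1) = 372 · 382 = 142104.

142104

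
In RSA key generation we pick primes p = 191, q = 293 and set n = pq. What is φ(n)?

55480

For distinct primes, φ(pq) = (p−1)(q−1) = 190 × 292 = 55480.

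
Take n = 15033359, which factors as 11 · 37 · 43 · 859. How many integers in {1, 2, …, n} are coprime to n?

φ(11) = 11 − 1 = 10.
φ(37) = 37 − 1 = 36.
φ(43) = 43 − 1 = 42.
φ(859) = 859 − 1 = 858.
Since φ is multiplicative, φ(15033359) = 10 · 36 · 42 · 858 = 12972960.

12972960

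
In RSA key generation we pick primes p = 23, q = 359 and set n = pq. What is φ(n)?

For distinct primes, φ(pq) = (p−1)(q−1) = 22 × 358 = 7876.

7876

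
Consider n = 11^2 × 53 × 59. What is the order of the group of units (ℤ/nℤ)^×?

331760

φ(378367) = 378367 · (1 − 1/11) · (1 − 1/53) · (1 − 1/59)
       = 378367 · 30160/34397 = 331760.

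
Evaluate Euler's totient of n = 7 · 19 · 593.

63936

φ(78869) = 78869 · (1 − 1/7) · (1 − 1/19) · (1 − 1/593)
       = 78869 · 63936/78869 = 63936.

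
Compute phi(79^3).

φ(79^3) = 79^2·(79−1) = 6241·78 = 486798.

486798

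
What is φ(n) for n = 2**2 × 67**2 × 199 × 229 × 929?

φ(2^2) = 2^2 − 2^1 = 4 − 2 = 2.
φ(67^2) = 67^1·(67−1) = 67·66 = 4422.
φ(199) = 199 − 1 = 198.
φ(229) = 229 − 1 = 228.
φ(929) = 929 − 1 = 928.
φ(760175501804) = 2 × 4422 × 198 × 228 × 928 = 370507281408.

370507281408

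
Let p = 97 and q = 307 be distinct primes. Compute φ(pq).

29376

φ(n) = (p − 1)(q − 1) = (97−1)(307−1) = 96·306 = 29376.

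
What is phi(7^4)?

φ(7^4) = 7^4 − 7^3 = 2401 − 343 = 2058.

2058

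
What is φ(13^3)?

2028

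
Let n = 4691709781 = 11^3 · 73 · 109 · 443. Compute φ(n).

4158760320

φ(4691709781) = 4691709781 · (1 − 1/11) · (1 − 1/73) · (1 − 1/109) · (1 − 1/443)
       = 4691709781 · 34369920/38774461 = 4158760320.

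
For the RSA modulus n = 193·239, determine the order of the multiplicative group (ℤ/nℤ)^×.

45696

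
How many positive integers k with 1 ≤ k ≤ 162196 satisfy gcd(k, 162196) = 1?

Prime factorization: 162196 = 2**2 × 23 × 41 × 43.
φ(2^2) = 2^1·(2−1) = 2·1 = 2.
φ(23) = 23 − 1 = 22.
φ(41) = 41 − 1 = 40.
φ(43) = 43 − 1 = 42.
Since φ is multiplicative, φ(162196) = 2 · 22 · 40 · 42 = 73920.

73920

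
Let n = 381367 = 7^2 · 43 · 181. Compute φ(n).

317520

φ(7^2) = 7^2 − 7^1 = 49 − 7 = 42.
φ(43) = 43 − 1 = 42.
φ(181) = 181 − 1 = 180.
φ(381367) = 42 × 42 × 180 = 317520.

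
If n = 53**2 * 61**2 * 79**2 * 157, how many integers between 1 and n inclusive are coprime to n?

φ(10241539496893) = 10241539496893 · (1 − 1/53) · (1 − 1/61) · (1 − 1/79) · (1 − 1/157)
       = 10241539496893 · 37964160/40098899 = 9696312213120.

9696312213120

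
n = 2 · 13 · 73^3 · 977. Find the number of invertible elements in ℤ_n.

φ(2) = 2 − 1 = 1.
φ(13) = 13 − 1 = 12.
φ(73^3) = 73^2·(73−1) = 5329·72 = 383688.
φ(977) = 977 − 1 = 976.
Multiply: 1 · 12 · 383688 · 976 = 4493753856.

4493753856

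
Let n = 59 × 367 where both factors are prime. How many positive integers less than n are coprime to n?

21228

φ(pq) = (p−1)(q−1) = 58 · 366 = 21228.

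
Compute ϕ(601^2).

360600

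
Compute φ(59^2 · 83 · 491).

137495960

φ(59^2) = 59^1·(59−1) = 59·58 = 3422.
φ(83) = 83 − 1 = 82.
φ(491) = 491 − 1 = 490.
φ(141861193) = 3422 × 82 × 490 = 137495960.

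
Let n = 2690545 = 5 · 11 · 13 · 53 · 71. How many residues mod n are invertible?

1747200

φ(5) = 5 − 1 = 4.
φ(11) = 11 − 1 = 10.
φ(13) = 13 − 1 = 12.
φ(53) = 53 − 1 = 52.
φ(71) = 71 − 1 = 70.
Multiply: 4 · 10 · 12 · 52 · 70 = 1747200.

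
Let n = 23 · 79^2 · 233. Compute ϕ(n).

31450848

φ(33445519) = 33445519 · (1 − 1/23) · (1 − 1/79) · (1 − 1/233)
       = 33445519 · 398112/423361 = 31450848.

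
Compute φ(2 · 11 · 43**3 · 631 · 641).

313117056000

φ(707482067534) = 707482067534 · (1 − 1/2) · (1 − 1/11) · (1 − 1/43) · (1 − 1/631) · (1 − 1/641)
       = 707482067534 · 169344000/382629566 = 313117056000.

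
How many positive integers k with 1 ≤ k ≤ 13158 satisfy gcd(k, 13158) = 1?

13158 = 2 · 3**2 · 17 · 43.
φ(13158) = 13158 · (1 − 1/2) · (1 − 1/3) · (1 − 1/17) · (1 − 1/43)
       = 13158 · 1344/4386 = 4032.

4032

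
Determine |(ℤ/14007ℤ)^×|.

Prime factorization: 14007 = 3 × 7 × 23 × 29.
φ(14007) = 14007 · (1 − 1/3) · (1 − 1/7) · (1 − 1/23) · (1 − 1/29)
       = 14007 · 7392/14007 = 7392.

7392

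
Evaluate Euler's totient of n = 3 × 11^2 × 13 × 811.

φ(3) = 3 − 1 = 2.
φ(11^2) = 11^2 − 11^1 = 121 − 11 = 110.
φ(13) = 13 − 1 = 12.
φ(811) = 811 − 1 = 810.
Since φ is multiplicative, φ(3827109) = 2 · 110 · 12 · 810 = 2138400.

2138400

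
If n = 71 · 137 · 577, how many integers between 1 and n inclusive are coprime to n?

5483520

φ(71) = 71 − 1 = 70.
φ(137) = 137 − 1 = 136.
φ(577) = 577 − 1 = 576.
Since φ is multiplicative, φ(5612479) = 70 · 136 · 576 = 5483520.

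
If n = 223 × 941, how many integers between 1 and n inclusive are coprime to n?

208680

φ(223) = 223 − 1 = 222.
φ(941) = 941 − 1 = 940.
φ(209843) = 222 × 940 = 208680.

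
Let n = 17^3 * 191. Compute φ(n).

878560

φ(17^3) = 17^3 − 17^2 = 4913 − 289 = 4624.
φ(191) = 191 − 1 = 190.
Multiply: 4624 · 190 = 878560.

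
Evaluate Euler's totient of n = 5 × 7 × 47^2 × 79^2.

319733856

φ(5) = 5 − 1 = 4.
φ(7) = 7 − 1 = 6.
φ(47^2) = 47^1·(47−1) = 47·46 = 2162.
φ(79^2) = 79^2 − 79^1 = 6241 − 79 = 6162.
φ(482522915) = 4 × 6 × 2162 × 6162 = 319733856.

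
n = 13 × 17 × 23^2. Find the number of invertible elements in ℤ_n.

97152

φ(13) = 13 − 1 = 12.
φ(17) = 17 − 1 = 16.
φ(23^2) = 23^2 − 23^1 = 529 − 23 = 506.
Multiply: 12 · 16 · 506 = 97152.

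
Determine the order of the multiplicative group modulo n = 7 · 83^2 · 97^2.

φ(453730207) = 453730207 · (1 − 1/7) · (1 − 1/83) · (1 − 1/97)
       = 453730207 · 47232/56357 = 380264832.

380264832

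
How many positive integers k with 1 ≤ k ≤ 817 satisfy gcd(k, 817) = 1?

Prime factorization: 817 = 19 · 43.
φ(19) = 19 − 1 = 18.
φ(43) = 43 − 1 = 42.
φ(817) = 18 × 42 = 756.

756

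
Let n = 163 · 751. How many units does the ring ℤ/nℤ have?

φ(163) = 163 − 1 = 162.
φ(751) = 751 − 1 = 750.
Multiply: 162 · 750 = 121500.

121500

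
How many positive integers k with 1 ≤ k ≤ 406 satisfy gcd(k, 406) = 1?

168

First factor: 406 = 2 · 7 · 29.
φ(2) = 2 − 1 = 1.
φ(7) = 7 − 1 = 6.
φ(29) = 29 − 1 = 28.
Since φ is multiplicative, φ(406) = 1 · 6 · 28 = 168.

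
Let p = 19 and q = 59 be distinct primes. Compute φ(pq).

1044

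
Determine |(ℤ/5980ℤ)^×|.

2112

5980 = 2^2 * 5 * 13 * 23.
φ(5980) = 5980 · (1 − 1/2) · (1 − 1/5) · (1 − 1/13) · (1 − 1/23)
       = 5980 · 1056/2990 = 2112.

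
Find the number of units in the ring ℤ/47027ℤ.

43200

Prime factorization: 47027 = 31 × 37 × 41.
φ(47027) = 47027 · (1 − 1/31) · (1 − 1/37) · (1 − 1/41)
       = 47027 · 43200/47027 = 43200.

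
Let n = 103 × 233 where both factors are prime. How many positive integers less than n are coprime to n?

23664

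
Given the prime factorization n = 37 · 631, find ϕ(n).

φ(37) = 37 − 1 = 36.
φ(631) = 631 − 1 = 630.
Since φ is multiplicative, φ(23347) = 36 · 630 = 22680.

22680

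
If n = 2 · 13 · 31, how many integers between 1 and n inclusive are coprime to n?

360

φ(806) = 806 · (1 − 1/2) · (1 − 1/13) · (1 − 1/31)
       = 806 · 360/806 = 360.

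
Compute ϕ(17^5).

φ(1419857) = 1419857 · (1 − 1/17)
       = 1419857 · 16/17 = 1336336.

1336336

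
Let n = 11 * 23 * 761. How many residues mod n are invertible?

φ(11) = 11 − 1 = 10.
φ(23) = 23 − 1 = 22.
φ(761) = 761 − 1 = 760.
Since φ is multiplicative, φ(192533) = 10 · 22 · 760 = 167200.

167200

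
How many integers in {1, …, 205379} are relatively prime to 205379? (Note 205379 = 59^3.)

φ(205379) = 205379 · (1 − 1/59)
       = 205379 · 58/59 = 201898.

201898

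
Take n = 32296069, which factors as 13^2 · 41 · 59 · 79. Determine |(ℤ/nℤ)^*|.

28229760

φ(32296069) = 32296069 · (1 − 1/13) · (1 − 1/41) · (1 − 1/59) · (1 − 1/79)
       = 32296069 · 2171520/2484313 = 28229760.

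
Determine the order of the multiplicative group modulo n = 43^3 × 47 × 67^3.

1058370129432

φ(43^3) = 43^3 − 43^2 = 79507 − 1849 = 77658.
φ(47) = 47 − 1 = 46.
φ(67^3) = 67^2·(67−1) = 4489·66 = 296274.
Since φ is multiplicative, φ(1123899900527) = 77658 · 46 · 296274 = 1058370129432.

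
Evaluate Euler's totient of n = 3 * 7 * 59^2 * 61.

φ(3) = 3 − 1 = 2.
φ(7) = 7 − 1 = 6.
φ(59^2) = 59^2 − 59^1 = 3481 − 59 = 3422.
φ(61) = 61 − 1 = 60.
φ(4459161) = 2 × 6 × 3422 × 60 = 2463840.

2463840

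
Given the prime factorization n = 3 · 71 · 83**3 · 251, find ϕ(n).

19771430000

φ(30569448381) = 30569448381 · (1 − 1/3) · (1 − 1/71) · (1 − 1/83) · (1 − 1/251)
       = 30569448381 · 2870000/4437429 = 19771430000.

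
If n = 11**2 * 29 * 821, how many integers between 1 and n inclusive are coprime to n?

2525600

φ(11^2) = 11^2 − 11^1 = 121 − 11 = 110.
φ(29) = 29 − 1 = 28.
φ(821) = 821 − 1 = 820.
φ(2880889) = 110 × 28 × 820 = 2525600.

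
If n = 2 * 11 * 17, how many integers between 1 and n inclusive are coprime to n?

φ(2) = 2 − 1 = 1.
φ(11) = 11 − 1 = 10.
φ(17) = 17 − 1 = 16.
φ(374) = 1 × 10 × 16 = 160.

160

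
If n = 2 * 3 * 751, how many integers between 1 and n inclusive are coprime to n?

φ(4506) = 4506 · (1 − 1/2) · (1 − 1/3) · (1 − 1/751)
       = 4506 · 1500/4506 = 1500.

1500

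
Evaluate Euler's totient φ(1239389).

1088640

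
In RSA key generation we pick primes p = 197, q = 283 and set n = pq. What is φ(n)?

55272

φ(197) = 197 − 1 = 196.
φ(283) = 283 − 1 = 282.
φ(55751) = 196 × 282 = 55272.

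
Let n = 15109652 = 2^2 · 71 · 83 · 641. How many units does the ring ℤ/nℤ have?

φ(15109652) = 15109652 · (1 − 1/2) · (1 − 1/71) · (1 − 1/83) · (1 − 1/641)
       = 15109652 · 3673600/7554826 = 7347200.

7347200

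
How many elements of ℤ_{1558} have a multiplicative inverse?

1558 = 2 * 19 * 41.
φ(1558) = 1558 · (1 − 1/2) · (1 − 1/19) · (1 − 1/41)
       = 1558 · 720/1558 = 720.

720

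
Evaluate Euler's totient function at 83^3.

φ(571787) = 571787 · (1 − 1/83)
       = 571787 · 82/83 = 564898.

564898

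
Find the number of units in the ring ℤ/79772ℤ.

30240

79772 = 2^2 × 7^2 × 11 × 37.
φ(2^2) = 2^1·(2−1) = 2·1 = 2.
φ(7^2) = 7^1·(7−1) = 7·6 = 42.
φ(11) = 11 − 1 = 10.
φ(37) = 37 − 1 = 36.
φ(79772) = 2 × 42 × 10 × 36 = 30240.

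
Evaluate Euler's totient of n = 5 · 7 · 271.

6480

φ(5) = 5 − 1 = 4.
φ(7) = 7 − 1 = 6.
φ(271) = 271 − 1 = 270.
φ(9485) = 4 × 6 × 270 = 6480.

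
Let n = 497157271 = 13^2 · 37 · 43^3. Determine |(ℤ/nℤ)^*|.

436127328

φ(497157271) = 497157271 · (1 − 1/13) · (1 − 1/37) · (1 − 1/43)
       = 497157271 · 18144/20683 = 436127328.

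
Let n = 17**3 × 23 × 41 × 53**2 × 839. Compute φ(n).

φ(17^3) = 17^2·(17−1) = 289·16 = 4624.
φ(23) = 23 − 1 = 22.
φ(41) = 41 − 1 = 40.
φ(53^2) = 53^2 − 53^1 = 2809 − 53 = 2756.
φ(839) = 839 − 1 = 838.
φ(10918730756209) = 4624 × 22 × 40 × 2756 × 838 = 9397746575360.

9397746575360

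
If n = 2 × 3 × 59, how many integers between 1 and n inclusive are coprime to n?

φ(2) = 2 − 1 = 1.
φ(3) = 3 − 1 = 2.
φ(59) = 59 − 1 = 58.
Since φ is multiplicative, φ(354) = 1 · 2 · 58 = 116.

116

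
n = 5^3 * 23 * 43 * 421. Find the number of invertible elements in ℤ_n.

φ(5^3) = 5^3 − 5^2 = 125 − 25 = 100.
φ(23) = 23 − 1 = 22.
φ(43) = 43 − 1 = 42.
φ(421) = 421 − 1 = 420.
φ(52046125) = 100 × 22 × 42 × 420 = 38808000.

38808000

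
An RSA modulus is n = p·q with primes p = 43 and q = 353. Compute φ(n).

14784

φ(15179) = 15179 · (1 − 1/43) · (1 − 1/353)
       = 15179 · 14784/15179 = 14784.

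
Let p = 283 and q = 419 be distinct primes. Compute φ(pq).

φ(283) = 283 − 1 = 282.
φ(419) = 419 − 1 = 418.
Since φ is multiplicative, φ(118577) = 282 · 418 = 117876.

117876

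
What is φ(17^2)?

φ(289) = 289 · (1 − 1/17)
       = 289 · 16/17 = 272.

272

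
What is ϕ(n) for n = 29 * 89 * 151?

φ(389731) = 389731 · (1 − 1/29) · (1 − 1/89) · (1 − 1/151)
       = 389731 · 369600/389731 = 369600.

369600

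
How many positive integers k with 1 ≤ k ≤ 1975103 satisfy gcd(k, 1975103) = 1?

1703520

Prime factorization: 1975103 = 13**3 · 29 · 31.
φ(13^3) = 13^2·(13−1) = 169·12 = 2028.
φ(29) = 29 − 1 = 28.
φ(31) = 31 − 1 = 30.
φ(1975103) = 2028 × 28 × 30 = 1703520.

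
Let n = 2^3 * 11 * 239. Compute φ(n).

9520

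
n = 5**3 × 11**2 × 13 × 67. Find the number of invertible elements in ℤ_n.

φ(5^3) = 5^3 − 5^2 = 125 − 25 = 100.
φ(11^2) = 11^1·(11−1) = 11·10 = 110.
φ(13) = 13 − 1 = 12.
φ(67) = 67 − 1 = 66.
Since φ is multiplicative, φ(13173875) = 100 · 110 · 12 · 66 = 8712000.

8712000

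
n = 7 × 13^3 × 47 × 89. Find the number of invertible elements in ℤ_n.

49256064

φ(64330357) = 64330357 · (1 − 1/7) · (1 − 1/13) · (1 − 1/47) · (1 − 1/89)
       = 64330357 · 291456/380653 = 49256064.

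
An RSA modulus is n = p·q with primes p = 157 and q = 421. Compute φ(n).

65520

φ(pq) = (p−1)(q−1) = 156 · 420 = 65520.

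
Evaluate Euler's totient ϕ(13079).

13079 = 11 * 29 * 41.
φ(11) = 11 − 1 = 10.
φ(29) = 29 − 1 = 28.
φ(41) = 41 − 1 = 40.
φ(13079) = 10 × 28 × 40 = 11200.

11200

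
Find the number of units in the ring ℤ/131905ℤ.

First factor: 131905 = 5 · 23 · 31 · 37.
φ(5) = 5 − 1 = 4.
φ(23) = 23 − 1 = 22.
φ(31) = 31 − 1 = 30.
φ(37) = 37 − 1 = 36.
φ(131905) = 4 × 22 × 30 × 36 = 95040.

95040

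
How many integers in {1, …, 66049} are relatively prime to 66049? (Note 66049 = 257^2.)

65792

φ(66049) = 66049 · (1 − 1/257)
       = 66049 · 256/257 = 65792.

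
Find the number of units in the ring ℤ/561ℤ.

Prime factorization: 561 = 3 · 11 · 17.
φ(3) = 3 − 1 = 2.
φ(11) = 11 − 1 = 10.
φ(17) = 17 − 1 = 16.
φ(561) = 2 × 10 × 16 = 320.

320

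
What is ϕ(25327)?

22680

Factor 25327: 25327 = 19 * 31 * 43.
φ(19) = 19 − 1 = 18.
φ(31) = 31 − 1 = 30.
φ(43) = 43 − 1 = 42.
Multiply: 18 · 30 · 42 = 22680.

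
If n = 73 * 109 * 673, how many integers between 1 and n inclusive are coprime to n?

φ(73) = 73 − 1 = 72.
φ(109) = 109 − 1 = 108.
φ(673) = 673 − 1 = 672.
Multiply: 72 · 108 · 672 = 5225472.

5225472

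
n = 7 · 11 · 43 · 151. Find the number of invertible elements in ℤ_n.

378000

φ(499961) = 499961 · (1 − 1/7) · (1 − 1/11) · (1 − 1/43) · (1 − 1/151)
       = 499961 · 378000/499961 = 378000.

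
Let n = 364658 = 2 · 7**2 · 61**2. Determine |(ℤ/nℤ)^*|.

153720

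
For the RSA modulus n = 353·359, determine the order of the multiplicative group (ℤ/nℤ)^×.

φ(n) = (p − 1)(q − 1) = (353−1)(359−1) = 352·358 = 126016.

126016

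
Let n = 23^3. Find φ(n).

11638

φ(12167) = 12167 · (1 − 1/23)
       = 12167 · 22/23 = 11638.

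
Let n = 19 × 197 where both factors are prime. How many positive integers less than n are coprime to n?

φ(n) = (p − 1)(q − 1) = (19−1)(197−1) = 18·196 = 3528.

3528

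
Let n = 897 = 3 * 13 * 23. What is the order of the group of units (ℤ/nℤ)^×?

φ(3) = 3 − 1 = 2.
φ(13) = 13 − 1 = 12.
φ(23) = 23 − 1 = 22.
Multiply: 2 · 12 · 22 = 528.

528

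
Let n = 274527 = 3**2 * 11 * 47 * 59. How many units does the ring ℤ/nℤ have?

160080

φ(3^2) = 3^1·(3−1) = 3·2 = 6.
φ(11) = 11 − 1 = 10.
φ(47) = 47 − 1 = 46.
φ(59) = 59 − 1 = 58.
Since φ is multiplicative, φ(274527) = 6 · 10 · 46 · 58 = 160080.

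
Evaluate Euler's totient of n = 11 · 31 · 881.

264000

φ(300421) = 300421 · (1 − 1/11) · (1 − 1/31) · (1 − 1/881)
       = 300421 · 264000/300421 = 264000.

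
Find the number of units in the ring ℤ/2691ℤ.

2691 = 3^2 * 13 * 23.
φ(2691) = 2691 · (1 − 1/3) · (1 − 1/13) · (1 − 1/23)
       = 2691 · 528/897 = 1584.

1584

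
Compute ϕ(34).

Factor 34: 34 = 2 · 17.
φ(34) = 34 · (1 − 1/2) · (1 − 1/17)
       = 34 · 16/34 = 16.

16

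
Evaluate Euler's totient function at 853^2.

726756

φ(727609) = 727609 · (1 − 1/853)
       = 727609 · 852/853 = 726756.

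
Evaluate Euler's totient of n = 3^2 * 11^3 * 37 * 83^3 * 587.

86518060390080

φ(3^2) = 3^1·(3−1) = 3·2 = 6.
φ(11^3) = 11^2·(11−1) = 121·10 = 1210.
φ(37) = 37 − 1 = 36.
φ(83^3) = 83^2·(83−1) = 6889·82 = 564898.
φ(587) = 587 − 1 = 586.
φ(148762910757087) = 6 × 1210 × 36 × 564898 × 586 = 86518060390080.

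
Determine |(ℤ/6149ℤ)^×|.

First factor: 6149 = 11 * 13 * 43.
φ(11) = 11 − 1 = 10.
φ(13) = 13 − 1 = 12.
φ(43) = 43 − 1 = 42.
Since φ is multiplicative, φ(6149) = 10 · 12 · 42 = 5040.

5040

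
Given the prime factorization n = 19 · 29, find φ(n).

504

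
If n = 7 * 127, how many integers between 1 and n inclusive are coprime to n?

756

φ(7) = 7 − 1 = 6.
φ(127) = 127 − 1 = 126.
φ(889) = 6 × 126 = 756.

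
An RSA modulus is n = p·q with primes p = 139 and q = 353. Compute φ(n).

φ(pq) = (p−1)(q−1) = 138 · 352 = 48576.

48576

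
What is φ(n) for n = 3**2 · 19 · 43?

4536

φ(7353) = 7353 · (1 − 1/3) · (1 − 1/19) · (1 − 1/43)
       = 7353 · 1512/2451 = 4536.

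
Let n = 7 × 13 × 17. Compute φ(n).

φ(1547) = 1547 · (1 − 1/7) · (1 − 1/13) · (1 − 1/17)
       = 1547 · 1152/1547 = 1152.

1152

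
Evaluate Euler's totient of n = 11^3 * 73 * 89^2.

682323840

φ(769628123) = 769628123 · (1 − 1/11) · (1 − 1/73) · (1 − 1/89)
       = 769628123 · 63360/71467 = 682323840.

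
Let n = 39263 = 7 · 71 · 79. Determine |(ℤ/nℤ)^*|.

32760

φ(39263) = 39263 · (1 − 1/7) · (1 − 1/71) · (1 − 1/79)
       = 39263 · 32760/39263 = 32760.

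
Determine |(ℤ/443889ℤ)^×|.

First factor: 443889 = 3^2 · 31 · 37 · 43.
φ(443889) = 443889 · (1 − 1/3) · (1 − 1/31) · (1 − 1/37) · (1 − 1/43)
       = 443889 · 90720/147963 = 272160.

272160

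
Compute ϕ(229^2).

φ(52441) = 52441 · (1 − 1/229)
       = 52441 · 228/229 = 52212.

52212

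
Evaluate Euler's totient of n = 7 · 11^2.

660

φ(847) = 847 · (1 − 1/7) · (1 − 1/11)
       = 847 · 60/77 = 660.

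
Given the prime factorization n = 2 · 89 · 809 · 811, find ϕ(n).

φ(116785622) = 116785622 · (1 − 1/2) · (1 − 1/89) · (1 − 1/809) · (1 − 1/811)
       = 116785622 · 57594240/116785622 = 57594240.

57594240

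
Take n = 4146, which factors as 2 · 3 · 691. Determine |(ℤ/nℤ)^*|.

1380

φ(2) = 2 − 1 = 1.
φ(3) = 3 − 1 = 2.
φ(691) = 691 − 1 = 690.
φ(4146) = 1 × 2 × 690 = 1380.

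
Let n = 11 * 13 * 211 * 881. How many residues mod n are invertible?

φ(26582413) = 26582413 · (1 − 1/11) · (1 − 1/13) · (1 − 1/211) · (1 − 1/881)
       = 26582413 · 22176000/26582413 = 22176000.

22176000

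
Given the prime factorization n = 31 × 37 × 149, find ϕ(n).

159840

φ(170903) = 170903 · (1 − 1/31) · (1 − 1/37) · (1 − 1/149)
       = 170903 · 159840/170903 = 159840.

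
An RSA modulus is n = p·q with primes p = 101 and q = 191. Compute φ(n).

φ(n) = (p − 1)(q − 1) = (101−1)(191−1) = 100·190 = 19000.

19000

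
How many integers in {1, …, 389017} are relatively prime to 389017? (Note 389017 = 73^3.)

383688

φ(73^3) = 73^2·(73−1) = 5329·72 = 383688.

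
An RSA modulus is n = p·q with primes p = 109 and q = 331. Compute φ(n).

φ(n) = (p − 1)(q − 1) = (109−1)(331−1) = 108·330 = 35640.

35640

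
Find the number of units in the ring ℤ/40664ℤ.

16896

Prime factorization: 40664 = 2**3 · 13 · 17 · 23.
φ(40664) = 40664 · (1 − 1/2) · (1 − 1/13) · (1 − 1/17) · (1 − 1/23)
       = 40664 · 4224/10166 = 16896.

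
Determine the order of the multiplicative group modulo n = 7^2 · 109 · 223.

φ(7^2) = 7^1·(7−1) = 7·6 = 42.
φ(109) = 109 − 1 = 108.
φ(223) = 223 − 1 = 222.
Since φ is multiplicative, φ(1191043) = 42 · 108 · 222 = 1006992.

1006992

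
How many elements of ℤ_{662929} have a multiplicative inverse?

570240

Prime factorization: 662929 = 19 · 23 · 37 · 41.
φ(662929) = 662929 · (1 − 1/19) · (1 − 1/23) · (1 − 1/37) · (1 − 1/41)
       = 662929 · 570240/662929 = 570240.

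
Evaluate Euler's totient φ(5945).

5945 = 5 * 29 * 41.
φ(5945) = 5945 · (1 − 1/5) · (1 − 1/29) · (1 − 1/41)
       = 5945 · 4480/5945 = 4480.

4480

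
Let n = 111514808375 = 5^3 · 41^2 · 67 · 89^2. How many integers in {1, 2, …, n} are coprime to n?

84773568000

φ(111514808375) = 111514808375 · (1 − 1/5) · (1 − 1/41) · (1 − 1/67) · (1 − 1/89)
       = 111514808375 · 929280/1222415 = 84773568000.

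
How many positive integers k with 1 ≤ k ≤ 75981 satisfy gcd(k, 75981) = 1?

75981 = 3 × 19 × 31 × 43.
φ(75981) = 75981 · (1 − 1/3) · (1 − 1/19) · (1 − 1/31) · (1 − 1/43)
       = 75981 · 45360/75981 = 45360.

45360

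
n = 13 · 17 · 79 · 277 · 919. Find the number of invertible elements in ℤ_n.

φ(4444415417) = 4444415417 · (1 − 1/13) · (1 − 1/17) · (1 − 1/79) · (1 − 1/277) · (1 − 1/919)
       = 4444415417 · 3794439168/4444415417 = 3794439168.

3794439168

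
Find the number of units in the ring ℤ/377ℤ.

Factor 377: 377 = 13 × 29.
φ(377) = 377 · (1 − 1/13) · (1 − 1/29)
       = 377 · 336/377 = 336.

336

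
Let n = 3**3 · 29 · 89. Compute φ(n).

φ(3^3) = 3^3 − 3^2 = 27 − 9 = 18.
φ(29) = 29 − 1 = 28.
φ(89) = 89 − 1 = 88.
φ(69687) = 18 × 28 × 88 = 44352.

44352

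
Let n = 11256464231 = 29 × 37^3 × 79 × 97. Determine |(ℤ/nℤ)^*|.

φ(11256464231) = 11256464231 · (1 − 1/29) · (1 − 1/37) · (1 − 1/79) · (1 − 1/97)
       = 11256464231 · 7547904/8222399 = 10333080576.

10333080576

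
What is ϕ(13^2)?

φ(169) = 169 · (1 − 1/13)
       = 169 · 12/13 = 156.

156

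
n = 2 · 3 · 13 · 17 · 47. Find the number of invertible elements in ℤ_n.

φ(62322) = 62322 · (1 − 1/2) · (1 − 1/3) · (1 − 1/13) · (1 − 1/17) · (1 − 1/47)
       = 62322 · 17664/62322 = 17664.

17664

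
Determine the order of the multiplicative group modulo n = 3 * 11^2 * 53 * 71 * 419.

334734400

φ(3) = 3 − 1 = 2.
φ(11^2) = 11^2 − 11^1 = 121 − 11 = 110.
φ(53) = 53 − 1 = 52.
φ(71) = 71 − 1 = 70.
φ(419) = 419 − 1 = 418.
Since φ is multiplicative, φ(572341011) = 2 · 110 · 52 · 70 · 418 = 334734400.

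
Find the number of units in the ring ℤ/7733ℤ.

Factor 7733: 7733 = 11 × 19 × 37.
φ(7733) = 7733 · (1 − 1/11) · (1 − 1/19) · (1 − 1/37)
       = 7733 · 6480/7733 = 6480.

6480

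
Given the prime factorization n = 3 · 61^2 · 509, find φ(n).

3718560

φ(3) = 3 − 1 = 2.
φ(61^2) = 61^2 − 61^1 = 3721 − 61 = 3660.
φ(509) = 509 − 1 = 508.
Multiply: 2 · 3660 · 508 = 3718560.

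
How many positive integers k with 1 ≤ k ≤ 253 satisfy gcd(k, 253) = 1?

220

Prime factorization: 253 = 11 · 23.
φ(11) = 11 − 1 = 10.
φ(23) = 23 − 1 = 22.
φ(253) = 10 × 22 = 220.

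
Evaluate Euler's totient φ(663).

Prime factorization: 663 = 3 × 13 × 17.
φ(663) = 663 · (1 − 1/3) · (1 − 1/13) · (1 − 1/17)
       = 663 · 384/663 = 384.

384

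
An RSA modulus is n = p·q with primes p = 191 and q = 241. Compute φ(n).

45600

φ(46031) = 46031 · (1 − 1/191) · (1 − 1/241)
       = 46031 · 45600/46031 = 45600.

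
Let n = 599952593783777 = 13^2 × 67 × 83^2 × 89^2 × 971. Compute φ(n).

532359356855040

φ(599952593783777) = 599952593783777 · (1 − 1/13) · (1 − 1/67) · (1 − 1/83) · (1 − 1/89) · (1 − 1/971)
       = 599952593783777 · 5543619840/6247488767 = 532359356855040.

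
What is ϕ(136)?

Factor 136: 136 = 2^3 * 17.
φ(2^3) = 2^3 − 2^2 = 8 − 4 = 4.
φ(17) = 17 − 1 = 16.
Multiply: 4 · 16 = 64.

64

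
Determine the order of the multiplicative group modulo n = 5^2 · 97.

1920

φ(5^2) = 5^2 − 5^1 = 25 − 5 = 20.
φ(97) = 97 − 1 = 96.
φ(2425) = 20 × 96 = 1920.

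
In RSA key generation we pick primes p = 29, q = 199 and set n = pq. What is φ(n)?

φ(pq) = (p−1)(q−1) = 28 · 198 = 5544.

5544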